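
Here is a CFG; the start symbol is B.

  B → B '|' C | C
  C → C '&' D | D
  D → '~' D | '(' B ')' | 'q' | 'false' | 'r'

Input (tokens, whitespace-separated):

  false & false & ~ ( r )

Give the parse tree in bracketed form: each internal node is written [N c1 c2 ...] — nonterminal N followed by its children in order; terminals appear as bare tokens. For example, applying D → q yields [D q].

[B [C [C [C [D false]] & [D false]] & [D ~ [D ( [B [C [D r]]] )]]]]

B
C
C & D
C & D & D
D & D & D
false & D & D
false & false & D
false & false & ~ D
false & false & ~ ( B )
false & false & ~ ( C )
false & false & ~ ( D )
false & false & ~ ( r )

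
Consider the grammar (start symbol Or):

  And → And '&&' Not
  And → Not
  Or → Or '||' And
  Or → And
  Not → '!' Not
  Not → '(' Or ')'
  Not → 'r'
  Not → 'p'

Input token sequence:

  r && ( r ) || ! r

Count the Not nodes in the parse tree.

[Or [Or [And [And [Not r]] && [Not ( [Or [And [Not r]]] )]]] || [And [Not ! [Not r]]]]

5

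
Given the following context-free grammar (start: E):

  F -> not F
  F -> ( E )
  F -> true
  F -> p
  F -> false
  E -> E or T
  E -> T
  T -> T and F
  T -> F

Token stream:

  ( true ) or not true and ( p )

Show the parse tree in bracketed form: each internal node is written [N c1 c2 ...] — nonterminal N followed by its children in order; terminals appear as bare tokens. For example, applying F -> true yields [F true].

[E [E [T [F ( [E [T [F true]]] )]]] or [T [T [F not [F true]]] and [F ( [E [T [F p]]] )]]]

E
E or T
T or T
F or T
( E ) or T
( T ) or T
( F ) or T
( true ) or T
( true ) or T and F
( true ) or F and F
( true ) or not F and F
( true ) or not true and F
( true ) or not true and ( E )
( true ) or not true and ( T )
( true ) or not true and ( F )
( true ) or not true and ( p )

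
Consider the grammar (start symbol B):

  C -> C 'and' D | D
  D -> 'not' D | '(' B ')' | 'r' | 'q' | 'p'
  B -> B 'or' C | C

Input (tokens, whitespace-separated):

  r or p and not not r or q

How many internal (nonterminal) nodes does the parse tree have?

[B [B [B [C [D r]]] or [C [C [D p]] and [D not [D not [D r]]]]] or [C [D q]]]

13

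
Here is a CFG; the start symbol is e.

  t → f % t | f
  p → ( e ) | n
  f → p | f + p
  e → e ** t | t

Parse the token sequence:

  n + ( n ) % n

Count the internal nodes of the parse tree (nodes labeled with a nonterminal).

13

[e [t [f [f [p n]] + [p ( [e [t [f [p n]]]] )]] % [t [f [p n]]]]]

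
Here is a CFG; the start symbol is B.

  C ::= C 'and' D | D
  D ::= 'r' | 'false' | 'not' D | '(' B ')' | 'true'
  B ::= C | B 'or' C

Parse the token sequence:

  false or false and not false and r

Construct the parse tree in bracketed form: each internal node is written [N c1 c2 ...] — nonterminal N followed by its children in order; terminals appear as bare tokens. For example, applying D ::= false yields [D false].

B
B or C
C or C
D or C
false or C
false or C and D
false or C and D and D
false or D and D and D
false or false and D and D
false or false and not D and D
false or false and not false and D
false or false and not false and r

[B [B [C [D false]]] or [C [C [C [D false]] and [D not [D false]]] and [D r]]]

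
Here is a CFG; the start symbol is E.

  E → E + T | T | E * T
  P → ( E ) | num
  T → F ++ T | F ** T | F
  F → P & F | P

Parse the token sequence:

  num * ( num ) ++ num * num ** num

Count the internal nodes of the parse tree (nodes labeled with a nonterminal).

22

[E [E [E [T [F [P num]]]] * [T [F [P ( [E [T [F [P num]]]] )]] ++ [T [F [P num]]]]] * [T [F [P num]] ** [T [F [P num]]]]]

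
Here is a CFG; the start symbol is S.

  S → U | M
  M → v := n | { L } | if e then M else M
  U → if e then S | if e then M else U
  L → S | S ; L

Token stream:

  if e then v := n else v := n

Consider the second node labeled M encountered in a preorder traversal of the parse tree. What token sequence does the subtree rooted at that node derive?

v := n

[S [M if e then [M v := n] else [M v := n]]]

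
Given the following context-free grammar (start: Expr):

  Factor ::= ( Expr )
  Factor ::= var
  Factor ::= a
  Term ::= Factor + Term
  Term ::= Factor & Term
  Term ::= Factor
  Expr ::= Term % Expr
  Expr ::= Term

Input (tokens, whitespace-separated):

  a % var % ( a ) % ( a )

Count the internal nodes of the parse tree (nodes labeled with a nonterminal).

18

[Expr [Term [Factor a]] % [Expr [Term [Factor var]] % [Expr [Term [Factor ( [Expr [Term [Factor a]]] )]] % [Expr [Term [Factor ( [Expr [Term [Factor a]]] )]]]]]]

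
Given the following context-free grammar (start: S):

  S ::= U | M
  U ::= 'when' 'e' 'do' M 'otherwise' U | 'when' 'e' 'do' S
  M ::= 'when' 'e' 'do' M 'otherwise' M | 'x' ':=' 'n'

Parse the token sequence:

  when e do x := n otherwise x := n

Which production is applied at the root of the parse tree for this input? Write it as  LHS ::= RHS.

S ::= M

[S [M when e do [M x := n] otherwise [M x := n]]]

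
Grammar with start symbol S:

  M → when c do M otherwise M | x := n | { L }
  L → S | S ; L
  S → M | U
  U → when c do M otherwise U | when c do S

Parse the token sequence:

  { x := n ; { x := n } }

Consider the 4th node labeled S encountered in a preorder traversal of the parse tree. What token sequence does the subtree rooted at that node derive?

x := n

[S [M { [L [S [M x := n]] ; [L [S [M { [L [S [M x := n]]] }]]]] }]]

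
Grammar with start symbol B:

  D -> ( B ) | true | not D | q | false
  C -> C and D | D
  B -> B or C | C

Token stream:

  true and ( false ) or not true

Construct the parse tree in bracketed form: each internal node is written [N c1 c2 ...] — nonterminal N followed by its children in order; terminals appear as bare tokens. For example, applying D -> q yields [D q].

B
B or C
C or C
C and D or C
D and D or C
true and D or C
true and ( B ) or C
true and ( C ) or C
true and ( D ) or C
true and ( false ) or C
true and ( false ) or D
true and ( false ) or not D
true and ( false ) or not true

[B [B [C [C [D true]] and [D ( [B [C [D false]]] )]]] or [C [D not [D true]]]]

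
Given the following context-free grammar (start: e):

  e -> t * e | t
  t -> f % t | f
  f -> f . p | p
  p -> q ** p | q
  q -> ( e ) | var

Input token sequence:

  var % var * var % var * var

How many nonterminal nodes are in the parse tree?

[e [t [f [p [q var]]] % [t [f [p [q var]]]]] * [e [t [f [p [q var]]] % [t [f [p [q var]]]]] * [e [t [f [p [q var]]]]]]]

23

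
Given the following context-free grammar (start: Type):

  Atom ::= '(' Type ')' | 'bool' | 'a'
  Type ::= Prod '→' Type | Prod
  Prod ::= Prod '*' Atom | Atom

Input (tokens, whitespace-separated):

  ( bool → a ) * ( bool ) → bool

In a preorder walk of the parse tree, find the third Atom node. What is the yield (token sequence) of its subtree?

[Type [Prod [Prod [Atom ( [Type [Prod [Atom bool]] → [Type [Prod [Atom a]]]] )]] * [Atom ( [Type [Prod [Atom bool]]] )]] → [Type [Prod [Atom bool]]]]

a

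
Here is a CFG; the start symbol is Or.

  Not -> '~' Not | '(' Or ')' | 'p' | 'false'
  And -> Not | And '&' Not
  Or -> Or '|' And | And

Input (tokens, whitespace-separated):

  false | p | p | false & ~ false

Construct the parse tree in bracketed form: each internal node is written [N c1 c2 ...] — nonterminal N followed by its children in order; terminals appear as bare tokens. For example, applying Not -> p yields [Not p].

Or
Or | And
Or | And | And
Or | And | And | And
And | And | And | And
Not | And | And | And
false | And | And | And
false | Not | And | And
false | p | And | And
false | p | Not | And
false | p | p | And
false | p | p | And & Not
false | p | p | Not & Not
false | p | p | false & Not
false | p | p | false & ~ Not
false | p | p | false & ~ false

[Or [Or [Or [Or [And [Not false]]] | [And [Not p]]] | [And [Not p]]] | [And [And [Not false]] & [Not ~ [Not false]]]]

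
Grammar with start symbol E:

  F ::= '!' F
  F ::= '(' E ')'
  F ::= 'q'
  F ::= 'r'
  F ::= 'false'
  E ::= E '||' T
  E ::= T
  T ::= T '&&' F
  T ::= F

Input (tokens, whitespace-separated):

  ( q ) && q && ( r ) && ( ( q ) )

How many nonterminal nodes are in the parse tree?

21

[E [T [T [T [T [F ( [E [T [F q]]] )]] && [F q]] && [F ( [E [T [F r]]] )]] && [F ( [E [T [F ( [E [T [F q]]] )]]] )]]]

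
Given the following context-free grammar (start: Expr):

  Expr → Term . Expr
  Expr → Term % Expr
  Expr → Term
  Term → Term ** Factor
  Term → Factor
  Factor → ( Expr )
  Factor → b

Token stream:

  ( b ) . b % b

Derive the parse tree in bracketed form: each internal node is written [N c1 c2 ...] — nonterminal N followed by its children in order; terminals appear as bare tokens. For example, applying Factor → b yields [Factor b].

[Expr [Term [Factor ( [Expr [Term [Factor b]]] )]] . [Expr [Term [Factor b]] % [Expr [Term [Factor b]]]]]

Expr
Term . Expr
Factor . Expr
( Expr ) . Expr
( Term ) . Expr
( Factor ) . Expr
( b ) . Expr
( b ) . Term % Expr
( b ) . Factor % Expr
( b ) . b % Expr
( b ) . b % Term
( b ) . b % Factor
( b ) . b % b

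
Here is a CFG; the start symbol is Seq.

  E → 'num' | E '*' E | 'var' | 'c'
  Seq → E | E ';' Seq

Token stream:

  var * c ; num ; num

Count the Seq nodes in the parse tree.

3

[Seq [E [E var] * [E c]] ; [Seq [E num] ; [Seq [E num]]]]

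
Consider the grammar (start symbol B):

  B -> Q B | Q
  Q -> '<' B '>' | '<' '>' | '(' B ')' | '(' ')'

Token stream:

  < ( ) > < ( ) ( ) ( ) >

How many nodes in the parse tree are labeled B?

6

[B [Q < [B [Q ( )]] >] [B [Q < [B [Q ( )] [B [Q ( )] [B [Q ( )]]]] >]]]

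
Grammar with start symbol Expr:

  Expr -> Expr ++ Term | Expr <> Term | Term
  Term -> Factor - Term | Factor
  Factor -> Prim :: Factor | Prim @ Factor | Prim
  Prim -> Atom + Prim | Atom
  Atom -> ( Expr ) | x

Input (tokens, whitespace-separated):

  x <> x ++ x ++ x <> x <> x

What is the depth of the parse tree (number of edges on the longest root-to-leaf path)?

[Expr [Expr [Expr [Expr [Expr [Expr [Term [Factor [Prim [Atom x]]]]] <> [Term [Factor [Prim [Atom x]]]]] ++ [Term [Factor [Prim [Atom x]]]]] ++ [Term [Factor [Prim [Atom x]]]]] <> [Term [Factor [Prim [Atom x]]]]] <> [Term [Factor [Prim [Atom x]]]]]

10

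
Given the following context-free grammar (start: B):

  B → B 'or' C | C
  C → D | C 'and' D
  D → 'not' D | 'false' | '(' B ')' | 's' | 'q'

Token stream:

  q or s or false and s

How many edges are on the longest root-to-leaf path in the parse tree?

5

[B [B [B [C [D q]]] or [C [D s]]] or [C [C [D false]] and [D s]]]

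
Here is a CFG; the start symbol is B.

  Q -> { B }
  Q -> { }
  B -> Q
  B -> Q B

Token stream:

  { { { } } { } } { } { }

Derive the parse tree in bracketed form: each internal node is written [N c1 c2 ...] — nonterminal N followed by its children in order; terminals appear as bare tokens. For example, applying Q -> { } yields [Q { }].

[B [Q { [B [Q { [B [Q { }]] }] [B [Q { }]]] }] [B [Q { }] [B [Q { }]]]]

B
Q B
{ B } B
{ Q B } B
{ { B } B } B
{ { Q } B } B
{ { { } } B } B
{ { { } } Q } B
{ { { } } { } } B
{ { { } } { } } Q B
{ { { } } { } } { } B
{ { { } } { } } { } Q
{ { { } } { } } { } { }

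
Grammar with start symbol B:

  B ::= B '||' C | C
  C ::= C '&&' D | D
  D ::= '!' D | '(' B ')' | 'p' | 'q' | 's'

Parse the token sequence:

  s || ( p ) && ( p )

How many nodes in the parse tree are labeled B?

[B [B [C [D s]]] || [C [C [D ( [B [C [D p]]] )]] && [D ( [B [C [D p]]] )]]]

4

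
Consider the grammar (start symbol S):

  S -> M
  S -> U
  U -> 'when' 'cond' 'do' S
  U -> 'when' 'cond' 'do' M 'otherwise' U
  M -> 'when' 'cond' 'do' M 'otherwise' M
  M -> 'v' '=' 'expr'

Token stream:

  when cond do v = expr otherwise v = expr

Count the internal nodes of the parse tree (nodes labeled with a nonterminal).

4

[S [M when cond do [M v = expr] otherwise [M v = expr]]]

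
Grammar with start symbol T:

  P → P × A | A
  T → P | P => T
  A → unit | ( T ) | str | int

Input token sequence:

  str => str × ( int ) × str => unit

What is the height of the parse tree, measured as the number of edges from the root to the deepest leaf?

[T [P [A str]] => [T [P [P [P [A str]] × [A ( [T [P [A int]]] )]] × [A str]] => [T [P [A unit]]]]]

8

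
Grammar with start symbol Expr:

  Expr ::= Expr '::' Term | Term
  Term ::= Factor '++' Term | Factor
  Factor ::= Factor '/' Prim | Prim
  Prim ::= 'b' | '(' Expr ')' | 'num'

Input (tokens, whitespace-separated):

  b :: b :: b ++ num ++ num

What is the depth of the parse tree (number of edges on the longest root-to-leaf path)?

[Expr [Expr [Expr [Term [Factor [Prim b]]]] :: [Term [Factor [Prim b]]]] :: [Term [Factor [Prim b]] ++ [Term [Factor [Prim num]] ++ [Term [Factor [Prim num]]]]]]

6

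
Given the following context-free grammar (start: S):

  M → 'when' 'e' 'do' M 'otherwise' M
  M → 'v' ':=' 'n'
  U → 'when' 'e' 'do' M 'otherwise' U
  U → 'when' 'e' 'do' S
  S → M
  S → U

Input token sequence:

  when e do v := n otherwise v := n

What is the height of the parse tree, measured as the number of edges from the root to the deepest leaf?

3

[S [M when e do [M v := n] otherwise [M v := n]]]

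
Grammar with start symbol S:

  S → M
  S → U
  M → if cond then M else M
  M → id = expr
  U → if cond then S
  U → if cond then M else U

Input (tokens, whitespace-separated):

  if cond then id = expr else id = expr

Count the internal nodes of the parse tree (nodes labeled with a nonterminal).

[S [M if cond then [M id = expr] else [M id = expr]]]

4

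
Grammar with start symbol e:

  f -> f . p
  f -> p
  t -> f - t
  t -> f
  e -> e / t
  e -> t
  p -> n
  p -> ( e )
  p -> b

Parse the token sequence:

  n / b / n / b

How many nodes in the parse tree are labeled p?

[e [e [e [e [t [f [p n]]]] / [t [f [p b]]]] / [t [f [p n]]]] / [t [f [p b]]]]

4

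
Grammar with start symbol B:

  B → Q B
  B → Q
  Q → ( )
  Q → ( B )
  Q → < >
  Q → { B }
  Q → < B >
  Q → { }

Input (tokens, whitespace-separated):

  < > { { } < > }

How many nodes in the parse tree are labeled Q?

[B [Q < >] [B [Q { [B [Q { }] [B [Q < >]]] }]]]

4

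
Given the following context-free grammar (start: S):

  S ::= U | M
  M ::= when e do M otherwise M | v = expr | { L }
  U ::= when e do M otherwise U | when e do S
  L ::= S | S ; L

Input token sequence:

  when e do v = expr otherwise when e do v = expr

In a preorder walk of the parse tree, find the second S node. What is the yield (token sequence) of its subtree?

[S [U when e do [M v = expr] otherwise [U when e do [S [M v = expr]]]]]

v = expr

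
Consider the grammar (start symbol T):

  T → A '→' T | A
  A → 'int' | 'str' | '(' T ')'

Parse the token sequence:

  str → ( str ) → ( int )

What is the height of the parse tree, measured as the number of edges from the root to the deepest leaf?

[T [A str] → [T [A ( [T [A str]] )] → [T [A ( [T [A int]] )]]]]

6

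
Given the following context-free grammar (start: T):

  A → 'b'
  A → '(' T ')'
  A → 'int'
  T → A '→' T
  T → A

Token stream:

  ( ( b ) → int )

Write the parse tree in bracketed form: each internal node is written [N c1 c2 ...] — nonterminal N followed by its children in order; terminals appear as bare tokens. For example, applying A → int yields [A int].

T
A
( T )
( A → T )
( ( T ) → T )
( ( A ) → T )
( ( b ) → T )
( ( b ) → A )
( ( b ) → int )

[T [A ( [T [A ( [T [A b]] )] → [T [A int]]] )]]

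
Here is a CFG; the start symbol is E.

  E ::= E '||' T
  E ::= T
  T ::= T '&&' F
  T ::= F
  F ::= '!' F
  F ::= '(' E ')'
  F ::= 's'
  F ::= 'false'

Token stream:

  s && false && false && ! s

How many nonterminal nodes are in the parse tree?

10

[E [T [T [T [T [F s]] && [F false]] && [F false]] && [F ! [F s]]]]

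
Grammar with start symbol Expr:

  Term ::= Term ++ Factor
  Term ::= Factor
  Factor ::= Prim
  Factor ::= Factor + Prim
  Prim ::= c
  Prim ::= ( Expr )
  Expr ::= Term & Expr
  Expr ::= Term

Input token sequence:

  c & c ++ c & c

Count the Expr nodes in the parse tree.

[Expr [Term [Factor [Prim c]]] & [Expr [Term [Term [Factor [Prim c]]] ++ [Factor [Prim c]]] & [Expr [Term [Factor [Prim c]]]]]]

3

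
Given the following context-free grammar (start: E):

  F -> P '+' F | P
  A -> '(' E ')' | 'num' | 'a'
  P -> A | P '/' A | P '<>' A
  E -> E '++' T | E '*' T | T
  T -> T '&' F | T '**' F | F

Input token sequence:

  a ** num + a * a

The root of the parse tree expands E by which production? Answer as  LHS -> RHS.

[E [E [T [T [F [P [A a]]]] ** [F [P [A num]] + [F [P [A a]]]]]] * [T [F [P [A a]]]]]

E -> E '*' T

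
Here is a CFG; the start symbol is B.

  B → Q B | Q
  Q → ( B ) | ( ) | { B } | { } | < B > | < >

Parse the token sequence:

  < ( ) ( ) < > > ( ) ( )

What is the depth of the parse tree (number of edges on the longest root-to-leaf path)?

6

[B [Q < [B [Q ( )] [B [Q ( )] [B [Q < >]]]] >] [B [Q ( )] [B [Q ( )]]]]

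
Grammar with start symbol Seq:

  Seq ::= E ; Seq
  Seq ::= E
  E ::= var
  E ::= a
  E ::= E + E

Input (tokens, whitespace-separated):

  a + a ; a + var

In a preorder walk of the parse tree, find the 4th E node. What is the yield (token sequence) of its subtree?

[Seq [E [E a] + [E a]] ; [Seq [E [E a] + [E var]]]]

a + var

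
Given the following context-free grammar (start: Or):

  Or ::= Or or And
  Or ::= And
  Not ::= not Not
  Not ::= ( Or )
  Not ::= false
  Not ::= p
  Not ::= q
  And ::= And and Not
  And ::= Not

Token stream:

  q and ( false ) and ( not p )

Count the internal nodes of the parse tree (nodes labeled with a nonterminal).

[Or [And [And [And [Not q]] and [Not ( [Or [And [Not false]]] )]] and [Not ( [Or [And [Not not [Not p]]]] )]]]

14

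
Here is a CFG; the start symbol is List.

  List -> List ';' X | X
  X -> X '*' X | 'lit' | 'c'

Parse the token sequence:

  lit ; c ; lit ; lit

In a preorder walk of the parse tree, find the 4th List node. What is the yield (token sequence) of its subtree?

lit

[List [List [List [List [X lit]] ; [X c]] ; [X lit]] ; [X lit]]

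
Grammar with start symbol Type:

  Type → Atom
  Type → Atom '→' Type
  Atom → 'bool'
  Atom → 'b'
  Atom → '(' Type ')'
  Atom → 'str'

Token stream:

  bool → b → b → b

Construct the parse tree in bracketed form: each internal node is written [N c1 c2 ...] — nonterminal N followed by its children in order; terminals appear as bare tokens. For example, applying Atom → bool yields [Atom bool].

[Type [Atom bool] → [Type [Atom b] → [Type [Atom b] → [Type [Atom b]]]]]

Type
Atom → Type
bool → Type
bool → Atom → Type
bool → b → Type
bool → b → Atom → Type
bool → b → b → Type
bool → b → b → Atom
bool → b → b → b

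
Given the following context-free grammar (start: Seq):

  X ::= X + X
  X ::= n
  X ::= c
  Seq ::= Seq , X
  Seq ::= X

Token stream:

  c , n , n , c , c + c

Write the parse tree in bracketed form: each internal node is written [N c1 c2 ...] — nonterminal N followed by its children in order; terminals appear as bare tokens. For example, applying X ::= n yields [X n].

[Seq [Seq [Seq [Seq [Seq [X c]] , [X n]] , [X n]] , [X c]] , [X [X c] + [X c]]]

Seq
Seq , X
Seq , X , X
Seq , X , X , X
Seq , X , X , X , X
X , X , X , X , X
c , X , X , X , X
c , n , X , X , X
c , n , n , X , X
c , n , n , c , X
c , n , n , c , X + X
c , n , n , c , c + X
c , n , n , c , c + c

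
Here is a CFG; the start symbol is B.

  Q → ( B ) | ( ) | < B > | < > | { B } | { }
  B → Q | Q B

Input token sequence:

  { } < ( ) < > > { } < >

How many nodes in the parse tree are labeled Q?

6

[B [Q { }] [B [Q < [B [Q ( )] [B [Q < >]]] >] [B [Q { }] [B [Q < >]]]]]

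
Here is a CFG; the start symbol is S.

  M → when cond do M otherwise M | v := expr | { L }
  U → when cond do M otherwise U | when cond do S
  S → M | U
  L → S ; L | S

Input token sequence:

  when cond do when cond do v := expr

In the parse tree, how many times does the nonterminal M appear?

[S [U when cond do [S [U when cond do [S [M v := expr]]]]]]

1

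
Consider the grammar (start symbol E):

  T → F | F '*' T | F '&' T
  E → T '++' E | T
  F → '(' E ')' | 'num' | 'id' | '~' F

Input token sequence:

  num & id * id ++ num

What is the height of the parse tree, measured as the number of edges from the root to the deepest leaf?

[E [T [F num] & [T [F id] * [T [F id]]]] ++ [E [T [F num]]]]

5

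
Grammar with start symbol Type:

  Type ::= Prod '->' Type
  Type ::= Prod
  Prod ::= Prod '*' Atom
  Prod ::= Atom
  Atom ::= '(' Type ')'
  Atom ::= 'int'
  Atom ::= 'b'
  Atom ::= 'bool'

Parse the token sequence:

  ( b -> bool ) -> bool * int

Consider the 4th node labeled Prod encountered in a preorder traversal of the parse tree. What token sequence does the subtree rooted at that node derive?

[Type [Prod [Atom ( [Type [Prod [Atom b]] -> [Type [Prod [Atom bool]]]] )]] -> [Type [Prod [Prod [Atom bool]] * [Atom int]]]]

bool * int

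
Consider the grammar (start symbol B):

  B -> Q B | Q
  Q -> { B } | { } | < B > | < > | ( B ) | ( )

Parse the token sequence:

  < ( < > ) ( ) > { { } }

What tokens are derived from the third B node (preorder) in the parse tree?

< >

[B [Q < [B [Q ( [B [Q < >]] )] [B [Q ( )]]] >] [B [Q { [B [Q { }]] }]]]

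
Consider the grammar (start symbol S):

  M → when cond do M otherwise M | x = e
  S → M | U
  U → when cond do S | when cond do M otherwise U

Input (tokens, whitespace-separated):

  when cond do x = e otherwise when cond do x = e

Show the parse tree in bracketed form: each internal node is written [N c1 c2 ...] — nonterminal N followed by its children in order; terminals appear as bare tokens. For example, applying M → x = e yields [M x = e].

[S [U when cond do [M x = e] otherwise [U when cond do [S [M x = e]]]]]

S
U
when cond do M otherwise U
when cond do x = e otherwise U
when cond do x = e otherwise when cond do S
when cond do x = e otherwise when cond do M
when cond do x = e otherwise when cond do x = e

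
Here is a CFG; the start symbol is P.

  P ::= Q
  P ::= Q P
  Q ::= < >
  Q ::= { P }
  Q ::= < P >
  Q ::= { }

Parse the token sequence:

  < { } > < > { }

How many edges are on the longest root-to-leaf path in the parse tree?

[P [Q < [P [Q { }]] >] [P [Q < >] [P [Q { }]]]]

4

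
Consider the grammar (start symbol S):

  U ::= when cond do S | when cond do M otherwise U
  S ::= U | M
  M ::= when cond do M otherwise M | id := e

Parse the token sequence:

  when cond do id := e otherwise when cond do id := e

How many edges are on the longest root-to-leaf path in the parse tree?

[S [U when cond do [M id := e] otherwise [U when cond do [S [M id := e]]]]]

5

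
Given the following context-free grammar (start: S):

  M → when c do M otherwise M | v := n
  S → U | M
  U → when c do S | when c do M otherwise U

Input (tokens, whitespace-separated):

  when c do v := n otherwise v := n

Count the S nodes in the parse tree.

[S [M when c do [M v := n] otherwise [M v := n]]]

1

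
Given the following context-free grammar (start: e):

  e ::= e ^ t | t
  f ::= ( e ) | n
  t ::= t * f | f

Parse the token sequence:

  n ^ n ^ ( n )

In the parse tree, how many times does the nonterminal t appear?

4

[e [e [e [t [f n]]] ^ [t [f n]]] ^ [t [f ( [e [t [f n]]] )]]]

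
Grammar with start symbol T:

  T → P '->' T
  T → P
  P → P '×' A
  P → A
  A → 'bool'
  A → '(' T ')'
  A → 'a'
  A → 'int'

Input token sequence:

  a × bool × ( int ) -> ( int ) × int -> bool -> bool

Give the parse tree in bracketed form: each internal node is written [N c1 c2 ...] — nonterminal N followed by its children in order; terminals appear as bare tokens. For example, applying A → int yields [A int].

[T [P [P [P [A a]] × [A bool]] × [A ( [T [P [A int]]] )]] -> [T [P [P [A ( [T [P [A int]]] )]] × [A int]] -> [T [P [A bool]] -> [T [P [A bool]]]]]]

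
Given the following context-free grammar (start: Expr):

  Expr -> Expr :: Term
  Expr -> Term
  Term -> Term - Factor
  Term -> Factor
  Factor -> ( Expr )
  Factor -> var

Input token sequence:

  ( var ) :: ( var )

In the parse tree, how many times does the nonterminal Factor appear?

[Expr [Expr [Term [Factor ( [Expr [Term [Factor var]]] )]]] :: [Term [Factor ( [Expr [Term [Factor var]]] )]]]

4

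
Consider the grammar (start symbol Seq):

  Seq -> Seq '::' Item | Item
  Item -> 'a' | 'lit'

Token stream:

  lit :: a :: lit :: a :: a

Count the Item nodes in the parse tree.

5

[Seq [Seq [Seq [Seq [Seq [Item lit]] :: [Item a]] :: [Item lit]] :: [Item a]] :: [Item a]]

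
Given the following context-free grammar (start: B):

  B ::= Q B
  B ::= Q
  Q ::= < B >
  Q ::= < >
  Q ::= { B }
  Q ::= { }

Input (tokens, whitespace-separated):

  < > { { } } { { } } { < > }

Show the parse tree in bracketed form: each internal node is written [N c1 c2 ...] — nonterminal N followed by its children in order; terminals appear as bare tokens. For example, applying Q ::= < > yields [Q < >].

[B [Q < >] [B [Q { [B [Q { }]] }] [B [Q { [B [Q { }]] }] [B [Q { [B [Q < >]] }]]]]]

B
Q B
< > B
< > Q B
< > { B } B
< > { Q } B
< > { { } } B
< > { { } } Q B
< > { { } } { B } B
< > { { } } { Q } B
< > { { } } { { } } B
< > { { } } { { } } Q
< > { { } } { { } } { B }
< > { { } } { { } } { Q }
< > { { } } { { } } { < > }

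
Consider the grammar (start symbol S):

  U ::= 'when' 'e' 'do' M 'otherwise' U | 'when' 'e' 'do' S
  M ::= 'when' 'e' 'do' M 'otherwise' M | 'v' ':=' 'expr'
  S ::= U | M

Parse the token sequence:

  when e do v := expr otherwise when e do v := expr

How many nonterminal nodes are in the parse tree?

6

[S [U when e do [M v := expr] otherwise [U when e do [S [M v := expr]]]]]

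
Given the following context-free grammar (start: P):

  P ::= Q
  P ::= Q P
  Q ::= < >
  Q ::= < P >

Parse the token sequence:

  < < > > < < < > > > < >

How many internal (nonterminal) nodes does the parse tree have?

12

[P [Q < [P [Q < >]] >] [P [Q < [P [Q < [P [Q < >]] >]] >] [P [Q < >]]]]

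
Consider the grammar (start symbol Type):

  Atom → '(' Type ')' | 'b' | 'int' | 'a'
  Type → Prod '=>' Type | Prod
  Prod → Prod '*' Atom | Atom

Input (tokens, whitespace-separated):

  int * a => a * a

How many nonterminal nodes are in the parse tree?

[Type [Prod [Prod [Atom int]] * [Atom a]] => [Type [Prod [Prod [Atom a]] * [Atom a]]]]

10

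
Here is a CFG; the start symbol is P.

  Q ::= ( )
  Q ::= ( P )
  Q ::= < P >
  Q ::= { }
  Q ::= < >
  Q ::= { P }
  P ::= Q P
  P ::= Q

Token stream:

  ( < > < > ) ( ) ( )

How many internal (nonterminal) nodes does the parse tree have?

10

[P [Q ( [P [Q < >] [P [Q < >]]] )] [P [Q ( )] [P [Q ( )]]]]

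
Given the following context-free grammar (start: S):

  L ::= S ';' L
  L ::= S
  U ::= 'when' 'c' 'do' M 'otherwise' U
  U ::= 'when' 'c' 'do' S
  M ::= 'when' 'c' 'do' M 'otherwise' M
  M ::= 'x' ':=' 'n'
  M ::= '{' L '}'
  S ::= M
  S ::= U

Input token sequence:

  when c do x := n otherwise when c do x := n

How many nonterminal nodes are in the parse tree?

[S [U when c do [M x := n] otherwise [U when c do [S [M x := n]]]]]

6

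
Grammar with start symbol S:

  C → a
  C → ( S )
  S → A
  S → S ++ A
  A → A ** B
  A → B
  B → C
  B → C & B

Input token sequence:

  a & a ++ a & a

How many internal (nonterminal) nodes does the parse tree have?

12

[S [S [A [B [C a] & [B [C a]]]]] ++ [A [B [C a] & [B [C a]]]]]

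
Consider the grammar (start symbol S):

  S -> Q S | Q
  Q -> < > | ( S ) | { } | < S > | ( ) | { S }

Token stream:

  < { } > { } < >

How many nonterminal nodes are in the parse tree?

[S [Q < [S [Q { }]] >] [S [Q { }] [S [Q < >]]]]

8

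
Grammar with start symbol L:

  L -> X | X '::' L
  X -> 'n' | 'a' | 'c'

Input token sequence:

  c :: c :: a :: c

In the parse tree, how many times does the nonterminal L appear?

4

[L [X c] :: [L [X c] :: [L [X a] :: [L [X c]]]]]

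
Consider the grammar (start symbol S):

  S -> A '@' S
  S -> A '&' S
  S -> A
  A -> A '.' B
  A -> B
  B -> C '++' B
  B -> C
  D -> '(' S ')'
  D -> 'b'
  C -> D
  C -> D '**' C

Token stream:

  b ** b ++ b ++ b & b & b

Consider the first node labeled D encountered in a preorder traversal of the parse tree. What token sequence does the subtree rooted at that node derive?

b

[S [A [B [C [D b] ** [C [D b]]] ++ [B [C [D b]] ++ [B [C [D b]]]]]] & [S [A [B [C [D b]]]] & [S [A [B [C [D b]]]]]]]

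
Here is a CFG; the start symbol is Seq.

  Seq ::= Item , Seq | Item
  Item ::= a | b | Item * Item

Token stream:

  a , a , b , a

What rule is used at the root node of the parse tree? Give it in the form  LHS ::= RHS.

[Seq [Item a] , [Seq [Item a] , [Seq [Item b] , [Seq [Item a]]]]]

Seq ::= Item , Seq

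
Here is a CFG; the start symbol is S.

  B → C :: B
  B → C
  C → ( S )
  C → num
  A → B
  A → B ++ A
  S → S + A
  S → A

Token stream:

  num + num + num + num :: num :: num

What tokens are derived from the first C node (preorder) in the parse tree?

[S [S [S [S [A [B [C num]]]] + [A [B [C num]]]] + [A [B [C num]]]] + [A [B [C num] :: [B [C num] :: [B [C num]]]]]]

num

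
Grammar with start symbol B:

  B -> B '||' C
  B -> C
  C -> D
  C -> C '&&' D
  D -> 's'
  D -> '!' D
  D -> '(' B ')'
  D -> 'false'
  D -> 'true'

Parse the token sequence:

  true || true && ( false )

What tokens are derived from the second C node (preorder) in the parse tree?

true && ( false )

[B [B [C [D true]]] || [C [C [D true]] && [D ( [B [C [D false]]] )]]]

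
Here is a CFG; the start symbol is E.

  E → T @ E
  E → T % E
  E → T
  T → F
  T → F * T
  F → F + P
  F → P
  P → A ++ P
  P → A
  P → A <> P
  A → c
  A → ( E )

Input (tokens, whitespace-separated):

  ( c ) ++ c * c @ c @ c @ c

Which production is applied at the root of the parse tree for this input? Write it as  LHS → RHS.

E → T @ E

[E [T [F [P [A ( [E [T [F [P [A c]]]]] )] ++ [P [A c]]]] * [T [F [P [A c]]]]] @ [E [T [F [P [A c]]]] @ [E [T [F [P [A c]]]] @ [E [T [F [P [A c]]]]]]]]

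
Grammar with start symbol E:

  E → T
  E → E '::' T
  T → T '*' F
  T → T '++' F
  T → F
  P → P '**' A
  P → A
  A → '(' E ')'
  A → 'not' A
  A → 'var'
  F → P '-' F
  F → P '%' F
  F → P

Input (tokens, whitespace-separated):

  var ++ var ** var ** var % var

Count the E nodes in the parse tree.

[E [T [T [F [P [A var]]]] ++ [F [P [P [P [A var]] ** [A var]] ** [A var]] % [F [P [A var]]]]]]

1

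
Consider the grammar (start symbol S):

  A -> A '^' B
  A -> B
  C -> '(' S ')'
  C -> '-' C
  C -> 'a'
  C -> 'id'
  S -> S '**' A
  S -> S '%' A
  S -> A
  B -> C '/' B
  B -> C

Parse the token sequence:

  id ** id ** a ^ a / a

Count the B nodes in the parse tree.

5

[S [S [S [A [B [C id]]]] ** [A [B [C id]]]] ** [A [A [B [C a]]] ^ [B [C a] / [B [C a]]]]]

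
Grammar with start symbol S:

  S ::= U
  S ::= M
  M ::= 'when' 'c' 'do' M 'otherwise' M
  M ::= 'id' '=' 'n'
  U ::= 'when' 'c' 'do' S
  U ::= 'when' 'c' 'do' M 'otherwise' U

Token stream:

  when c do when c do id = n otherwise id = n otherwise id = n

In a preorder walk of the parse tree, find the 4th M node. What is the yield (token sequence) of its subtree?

[S [M when c do [M when c do [M id = n] otherwise [M id = n]] otherwise [M id = n]]]

id = n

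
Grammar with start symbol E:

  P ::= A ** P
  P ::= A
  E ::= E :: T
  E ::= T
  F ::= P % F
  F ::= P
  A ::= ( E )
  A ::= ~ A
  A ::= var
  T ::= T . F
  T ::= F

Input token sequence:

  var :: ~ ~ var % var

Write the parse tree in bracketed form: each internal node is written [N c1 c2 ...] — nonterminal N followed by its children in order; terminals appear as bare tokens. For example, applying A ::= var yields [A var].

[E [E [T [F [P [A var]]]]] :: [T [F [P [A ~ [A ~ [A var]]]] % [F [P [A var]]]]]]

E
E :: T
T :: T
F :: T
P :: T
A :: T
var :: T
var :: F
var :: P % F
var :: A % F
var :: ~ A % F
var :: ~ ~ A % F
var :: ~ ~ var % F
var :: ~ ~ var % P
var :: ~ ~ var % A
var :: ~ ~ var % var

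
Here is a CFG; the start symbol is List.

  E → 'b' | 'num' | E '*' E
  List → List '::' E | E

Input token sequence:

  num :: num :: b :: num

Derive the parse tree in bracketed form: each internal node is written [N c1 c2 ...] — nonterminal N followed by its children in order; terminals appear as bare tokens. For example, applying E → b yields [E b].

[List [List [List [List [E num]] :: [E num]] :: [E b]] :: [E num]]

List
List :: E
List :: E :: E
List :: E :: E :: E
E :: E :: E :: E
num :: E :: E :: E
num :: num :: E :: E
num :: num :: b :: E
num :: num :: b :: num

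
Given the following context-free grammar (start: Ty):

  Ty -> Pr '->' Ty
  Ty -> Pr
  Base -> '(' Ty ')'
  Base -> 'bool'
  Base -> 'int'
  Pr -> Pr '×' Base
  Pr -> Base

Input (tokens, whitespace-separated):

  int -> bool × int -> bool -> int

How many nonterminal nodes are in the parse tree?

[Ty [Pr [Base int]] -> [Ty [Pr [Pr [Base bool]] × [Base int]] -> [Ty [Pr [Base bool]] -> [Ty [Pr [Base int]]]]]]

14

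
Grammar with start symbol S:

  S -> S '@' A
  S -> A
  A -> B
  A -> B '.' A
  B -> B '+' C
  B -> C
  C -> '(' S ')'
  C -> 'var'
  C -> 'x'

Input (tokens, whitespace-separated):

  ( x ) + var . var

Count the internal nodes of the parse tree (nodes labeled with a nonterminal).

13

[S [A [B [B [C ( [S [A [B [C x]]]] )]] + [C var]] . [A [B [C var]]]]]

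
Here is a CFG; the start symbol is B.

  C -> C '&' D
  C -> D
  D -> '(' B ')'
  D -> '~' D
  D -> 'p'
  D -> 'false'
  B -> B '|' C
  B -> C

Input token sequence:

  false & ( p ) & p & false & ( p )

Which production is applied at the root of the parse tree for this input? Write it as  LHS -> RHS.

[B [C [C [C [C [C [D false]] & [D ( [B [C [D p]]] )]] & [D p]] & [D false]] & [D ( [B [C [D p]]] )]]]

B -> C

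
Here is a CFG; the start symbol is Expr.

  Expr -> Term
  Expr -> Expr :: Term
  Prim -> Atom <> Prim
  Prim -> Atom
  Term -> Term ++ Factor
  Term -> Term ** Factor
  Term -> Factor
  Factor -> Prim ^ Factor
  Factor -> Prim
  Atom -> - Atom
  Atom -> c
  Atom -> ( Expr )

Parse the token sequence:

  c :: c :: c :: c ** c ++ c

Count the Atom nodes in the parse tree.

6

[Expr [Expr [Expr [Expr [Term [Factor [Prim [Atom c]]]]] :: [Term [Factor [Prim [Atom c]]]]] :: [Term [Factor [Prim [Atom c]]]]] :: [Term [Term [Term [Factor [Prim [Atom c]]]] ** [Factor [Prim [Atom c]]]] ++ [Factor [Prim [Atom c]]]]]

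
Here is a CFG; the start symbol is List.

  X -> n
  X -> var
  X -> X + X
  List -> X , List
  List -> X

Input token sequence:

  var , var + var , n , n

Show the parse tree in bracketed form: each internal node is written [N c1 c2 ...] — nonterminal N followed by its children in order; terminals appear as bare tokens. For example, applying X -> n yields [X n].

[List [X var] , [List [X [X var] + [X var]] , [List [X n] , [List [X n]]]]]

List
X , List
var , List
var , X , List
var , X + X , List
var , var + X , List
var , var + var , List
var , var + var , X , List
var , var + var , n , List
var , var + var , n , X
var , var + var , n , n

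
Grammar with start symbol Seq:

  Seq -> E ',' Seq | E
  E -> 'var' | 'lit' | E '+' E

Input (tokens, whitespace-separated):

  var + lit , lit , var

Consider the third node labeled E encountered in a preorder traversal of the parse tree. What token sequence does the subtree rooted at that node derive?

[Seq [E [E var] + [E lit]] , [Seq [E lit] , [Seq [E var]]]]

lit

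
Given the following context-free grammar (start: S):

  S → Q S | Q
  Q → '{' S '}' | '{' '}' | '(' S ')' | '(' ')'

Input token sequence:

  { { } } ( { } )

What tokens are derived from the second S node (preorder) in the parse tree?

[S [Q { [S [Q { }]] }] [S [Q ( [S [Q { }]] )]]]

{ }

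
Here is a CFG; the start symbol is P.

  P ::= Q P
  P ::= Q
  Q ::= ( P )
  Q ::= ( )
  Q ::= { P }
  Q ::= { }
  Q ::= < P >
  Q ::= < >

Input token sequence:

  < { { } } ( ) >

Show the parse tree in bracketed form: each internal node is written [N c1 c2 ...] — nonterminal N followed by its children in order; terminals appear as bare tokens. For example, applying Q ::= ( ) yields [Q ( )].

P
Q
< P >
< Q P >
< { P } P >
< { Q } P >
< { { } } P >
< { { } } Q >
< { { } } ( ) >

[P [Q < [P [Q { [P [Q { }]] }] [P [Q ( )]]] >]]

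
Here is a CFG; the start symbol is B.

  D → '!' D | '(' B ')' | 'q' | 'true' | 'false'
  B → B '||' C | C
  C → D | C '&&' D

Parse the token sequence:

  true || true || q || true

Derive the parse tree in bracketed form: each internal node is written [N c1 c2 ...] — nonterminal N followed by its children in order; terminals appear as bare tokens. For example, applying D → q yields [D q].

B
B || C
B || C || C
B || C || C || C
C || C || C || C
D || C || C || C
true || C || C || C
true || D || C || C
true || true || C || C
true || true || D || C
true || true || q || C
true || true || q || D
true || true || q || true

[B [B [B [B [C [D true]]] || [C [D true]]] || [C [D q]]] || [C [D true]]]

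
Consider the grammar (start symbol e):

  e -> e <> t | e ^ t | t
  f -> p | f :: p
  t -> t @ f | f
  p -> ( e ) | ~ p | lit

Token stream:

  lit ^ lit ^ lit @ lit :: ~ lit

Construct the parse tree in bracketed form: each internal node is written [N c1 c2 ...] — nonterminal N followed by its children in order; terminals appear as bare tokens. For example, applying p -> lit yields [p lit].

e
e ^ t
e ^ t ^ t
t ^ t ^ t
f ^ t ^ t
p ^ t ^ t
lit ^ t ^ t
lit ^ f ^ t
lit ^ p ^ t
lit ^ lit ^ t
lit ^ lit ^ t @ f
lit ^ lit ^ f @ f
lit ^ lit ^ p @ f
lit ^ lit ^ lit @ f
lit ^ lit ^ lit @ f :: p
lit ^ lit ^ lit @ p :: p
lit ^ lit ^ lit @ lit :: p
lit ^ lit ^ lit @ lit :: ~ p
lit ^ lit ^ lit @ lit :: ~ lit

[e [e [e [t [f [p lit]]]] ^ [t [f [p lit]]]] ^ [t [t [f [p lit]]] @ [f [f [p lit]] :: [p ~ [p lit]]]]]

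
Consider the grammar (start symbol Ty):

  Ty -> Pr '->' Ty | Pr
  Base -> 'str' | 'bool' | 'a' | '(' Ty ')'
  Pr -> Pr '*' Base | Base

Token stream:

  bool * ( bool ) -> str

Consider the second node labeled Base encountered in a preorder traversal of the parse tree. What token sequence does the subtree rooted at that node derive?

[Ty [Pr [Pr [Base bool]] * [Base ( [Ty [Pr [Base bool]]] )]] -> [Ty [Pr [Base str]]]]

( bool )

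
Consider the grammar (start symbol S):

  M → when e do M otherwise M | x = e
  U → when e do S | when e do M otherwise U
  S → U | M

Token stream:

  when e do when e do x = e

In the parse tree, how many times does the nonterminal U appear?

2

[S [U when e do [S [U when e do [S [M x = e]]]]]]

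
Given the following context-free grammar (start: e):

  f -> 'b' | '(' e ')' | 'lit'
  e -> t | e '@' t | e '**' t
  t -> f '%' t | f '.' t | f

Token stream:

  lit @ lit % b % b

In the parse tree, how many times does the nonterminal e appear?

2

[e [e [t [f lit]]] @ [t [f lit] % [t [f b] % [t [f b]]]]]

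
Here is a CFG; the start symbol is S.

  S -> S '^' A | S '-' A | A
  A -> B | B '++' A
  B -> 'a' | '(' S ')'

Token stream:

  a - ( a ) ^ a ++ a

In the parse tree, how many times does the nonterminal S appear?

4

[S [S [S [A [B a]]] - [A [B ( [S [A [B a]]] )]]] ^ [A [B a] ++ [A [B a]]]]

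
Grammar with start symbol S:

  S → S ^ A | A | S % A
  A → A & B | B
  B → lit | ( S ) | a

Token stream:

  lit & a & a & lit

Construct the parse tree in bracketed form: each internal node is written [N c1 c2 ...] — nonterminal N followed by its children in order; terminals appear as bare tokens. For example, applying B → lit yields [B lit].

S
A
A & B
A & B & B
A & B & B & B
B & B & B & B
lit & B & B & B
lit & a & B & B
lit & a & a & B
lit & a & a & lit

[S [A [A [A [A [B lit]] & [B a]] & [B a]] & [B lit]]]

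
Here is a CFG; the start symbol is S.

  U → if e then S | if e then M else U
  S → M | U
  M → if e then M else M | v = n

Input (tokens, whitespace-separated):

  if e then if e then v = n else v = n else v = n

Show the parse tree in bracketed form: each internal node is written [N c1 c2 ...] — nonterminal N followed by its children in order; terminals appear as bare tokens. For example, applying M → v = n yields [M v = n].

S
M
if e then M else M
if e then if e then M else M else M
if e then if e then v = n else M else M
if e then if e then v = n else v = n else M
if e then if e then v = n else v = n else v = n

[S [M if e then [M if e then [M v = n] else [M v = n]] else [M v = n]]]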